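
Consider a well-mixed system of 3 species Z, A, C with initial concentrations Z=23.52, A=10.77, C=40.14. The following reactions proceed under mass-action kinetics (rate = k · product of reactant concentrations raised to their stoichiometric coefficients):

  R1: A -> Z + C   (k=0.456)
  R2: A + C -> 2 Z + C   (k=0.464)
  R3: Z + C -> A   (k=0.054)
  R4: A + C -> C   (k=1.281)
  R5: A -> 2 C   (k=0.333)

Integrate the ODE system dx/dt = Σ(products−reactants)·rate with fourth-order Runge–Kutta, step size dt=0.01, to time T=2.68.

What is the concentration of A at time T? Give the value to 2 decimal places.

A at T = 0.33

RK4 with dt=0.01: 268 steps to T=2.68. Trajectory (selected grid times):
t=0.00: Z=23.52 A=10.77 C=40.14
t=0.30: Z=22.56 A=0.70 C=27.04
t=0.60: Z=19.02 A=0.58 C=19.54
t=0.89: Z=16.82 A=0.51 C=14.93
t=1.19: Z=15.25 A=0.46 C=11.67
t=1.49: Z=14.11 A=0.42 C=9.34
t=1.79: Z=13.26 A=0.39 C=7.60
t=2.08: Z=12.61 A=0.37 C=6.32
t=2.38: Z=12.09 A=0.35 C=5.29
t=2.68: Z=11.66 A=0.33 C=4.47
Read off A at T=2.68: 0.33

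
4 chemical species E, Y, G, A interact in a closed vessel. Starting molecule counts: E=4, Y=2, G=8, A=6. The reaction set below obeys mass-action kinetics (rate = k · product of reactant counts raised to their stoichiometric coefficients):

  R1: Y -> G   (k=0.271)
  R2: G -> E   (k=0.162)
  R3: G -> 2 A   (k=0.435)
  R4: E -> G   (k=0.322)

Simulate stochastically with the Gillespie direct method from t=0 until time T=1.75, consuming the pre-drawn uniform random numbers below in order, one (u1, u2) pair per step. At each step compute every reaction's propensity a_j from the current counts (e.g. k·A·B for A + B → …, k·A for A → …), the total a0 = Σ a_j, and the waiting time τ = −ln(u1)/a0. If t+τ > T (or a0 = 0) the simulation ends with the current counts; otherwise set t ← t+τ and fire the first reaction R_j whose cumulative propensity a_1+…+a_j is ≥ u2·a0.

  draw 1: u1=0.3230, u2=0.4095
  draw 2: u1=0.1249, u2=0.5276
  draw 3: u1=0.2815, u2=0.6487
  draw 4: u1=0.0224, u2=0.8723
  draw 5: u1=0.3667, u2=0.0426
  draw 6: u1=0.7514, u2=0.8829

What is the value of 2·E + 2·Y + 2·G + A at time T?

Value at T = 34

Check how each reaction changes W = 2·E + 2·Y + 2·G + A (weight of products minus weight of reactants):
R1: Y -> G: (2·1) − (2·1) = 2 − 2 = 0
R2: G -> E: (2·1) − (2·1) = 2 − 2 = 0
R3: G -> 2 A: (1·2) − (2·1) = 2 − 2 = 0
R4: E -> G: (2·1) − (2·1) = 2 − 2 = 0
Every reaction leaves W unchanged, so W is conserved and no simulation is needed: W(T) = W(0) = 2·4 + 2·2 + 2·8 + 6 = 34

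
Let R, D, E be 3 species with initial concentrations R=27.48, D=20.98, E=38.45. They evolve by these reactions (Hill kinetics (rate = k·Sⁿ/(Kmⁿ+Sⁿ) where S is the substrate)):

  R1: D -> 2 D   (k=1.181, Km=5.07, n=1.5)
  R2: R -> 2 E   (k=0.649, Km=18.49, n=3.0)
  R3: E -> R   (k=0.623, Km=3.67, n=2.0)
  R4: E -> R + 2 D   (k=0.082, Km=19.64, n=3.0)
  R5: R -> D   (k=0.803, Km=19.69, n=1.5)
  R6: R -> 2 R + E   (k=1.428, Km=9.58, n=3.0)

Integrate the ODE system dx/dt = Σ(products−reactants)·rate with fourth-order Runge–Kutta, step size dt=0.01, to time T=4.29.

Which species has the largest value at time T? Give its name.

Dominant species at T: E

RK4 with dt=0.01: 429 steps to T=4.29. Trajectory (selected grid times):
t=0.00: R=27.48 D=20.98 E=38.45
t=0.48: R=27.99 D=21.80 E=39.26
t=0.95: R=28.48 D=22.61 E=40.06
t=1.43: R=28.98 D=23.44 E=40.88
t=1.91: R=29.48 D=24.27 E=41.70
t=2.38: R=29.96 D=25.10 E=42.52
t=2.86: R=30.46 D=25.94 E=43.36
t=3.34: R=30.94 D=26.79 E=44.20
t=3.81: R=31.42 D=27.63 E=45.03
t=4.29: R=31.90 D=28.48 E=45.88
At T=4.29: R=31.90 D=28.48 E=45.88; the largest is E.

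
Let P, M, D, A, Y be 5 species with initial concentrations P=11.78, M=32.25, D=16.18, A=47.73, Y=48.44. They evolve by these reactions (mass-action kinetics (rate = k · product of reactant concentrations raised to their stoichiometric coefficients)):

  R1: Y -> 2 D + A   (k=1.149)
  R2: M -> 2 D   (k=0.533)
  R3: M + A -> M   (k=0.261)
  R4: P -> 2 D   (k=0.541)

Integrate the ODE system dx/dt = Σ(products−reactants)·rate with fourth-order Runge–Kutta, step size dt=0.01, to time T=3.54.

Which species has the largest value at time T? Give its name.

Dominant species at T: D

RK4 with dt=0.01: 354 steps to T=3.54. Trajectory (selected grid times):
t=0.00: P=11.78 M=32.25 D=16.18 A=47.73 Y=48.44
t=0.39: P=9.54 M=26.20 D=67.76 A=7.77 Y=30.95
t=0.79: P=7.68 M=21.17 D=104.33 A=4.70 Y=19.54
t=1.18: P=6.22 M=17.19 D=129.32 A=3.67 Y=12.48
t=1.57: P=5.04 M=13.97 D=147.16 A=2.95 Y=7.98
t=1.97: P=4.06 M=11.29 D=160.36 A=2.39 Y=5.04
t=2.36: P=3.29 M=9.17 D=169.78 A=1.96 Y=3.22
t=2.75: P=2.66 M=7.45 D=176.79 A=1.61 Y=2.06
t=3.15: P=2.14 M=6.02 D=182.20 A=1.34 Y=1.30
t=3.54: P=1.74 M=4.89 D=186.22 A=1.13 Y=0.83
At T=3.54: P=1.74 M=4.89 D=186.22 A=1.13 Y=0.83; the largest is D.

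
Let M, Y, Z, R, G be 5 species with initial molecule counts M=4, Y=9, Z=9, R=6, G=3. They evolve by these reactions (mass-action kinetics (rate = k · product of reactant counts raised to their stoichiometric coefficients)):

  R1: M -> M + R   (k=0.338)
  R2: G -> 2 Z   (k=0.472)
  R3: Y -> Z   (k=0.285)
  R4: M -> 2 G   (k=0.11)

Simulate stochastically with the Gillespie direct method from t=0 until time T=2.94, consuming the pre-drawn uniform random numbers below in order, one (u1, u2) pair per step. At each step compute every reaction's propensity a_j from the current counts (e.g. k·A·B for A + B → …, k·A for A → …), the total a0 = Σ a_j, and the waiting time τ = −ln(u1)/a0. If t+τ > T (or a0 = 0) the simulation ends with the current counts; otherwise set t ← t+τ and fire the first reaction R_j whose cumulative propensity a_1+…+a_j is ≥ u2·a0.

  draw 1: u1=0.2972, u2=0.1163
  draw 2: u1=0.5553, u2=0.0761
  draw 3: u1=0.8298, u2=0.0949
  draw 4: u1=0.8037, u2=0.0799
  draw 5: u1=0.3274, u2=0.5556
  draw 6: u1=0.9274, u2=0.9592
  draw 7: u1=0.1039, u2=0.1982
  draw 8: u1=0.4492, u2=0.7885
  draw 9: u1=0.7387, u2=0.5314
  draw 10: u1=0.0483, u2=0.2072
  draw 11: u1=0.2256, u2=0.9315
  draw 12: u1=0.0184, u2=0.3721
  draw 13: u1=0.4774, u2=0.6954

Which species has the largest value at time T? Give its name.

t=0.000: M=4 Y=9 Z=9 R=6 G=3
Draw 1: a1=1.352, a2=1.416, a3=2.565, a4=0.440, a0=5.773; τ=−ln(0.2972)/5.773=0.210 → t=0.210; u2·a0=0.1163·5.773=0.671 ≤ a1=1.352 → R1 fires; M=4 Y=9 Z=9 R=7 G=3
Draw 2: a1=1.352, a2=1.416, a3=2.565, a4=0.440, a0=5.773; τ=−ln(0.5553)/5.773=0.102 → t=0.312; u2·a0=0.0761·5.773=0.439 ≤ a1=1.352 → R1 fires; M=4 Y=9 Z=9 R=8 G=3
Draw 3: a1=1.352, a2=1.416, a3=2.565, a4=0.440, a0=5.773; τ=−ln(0.8298)/5.773=0.032 → t=0.344; u2·a0=0.0949·5.773=0.548 ≤ a1=1.352 → R1 fires; M=4 Y=9 Z=9 R=9 G=3
Draw 4: a1=1.352, a2=1.416, a3=2.565, a4=0.440, a0=5.773; τ=−ln(0.8037)/5.773=0.038 → t=0.382; u2·a0=0.0799·5.773=0.461 ≤ a1=1.352 → R1 fires; M=4 Y=9 Z=9 R=10 G=3
Draw 5: a1=1.352, a2=1.416, a3=2.565, a4=0.440, a0=5.773; τ=−ln(0.3274)/5.773=0.193 → t=0.576; u2·a0=0.5556·5.773=3.207; a1+a2=2.768 < 3.207 ≤ a1+…+a3=5.333 → R3 fires; M=4 Y=8 Z=10 R=10 G=3
Draw 6: a1=1.352, a2=1.416, a3=2.280, a4=0.440, a0=5.488; τ=−ln(0.9274)/5.488=0.014 → t=0.589; u2·a0=0.9592·5.488=5.264; a1+…+a3=5.048 < 5.264 ≤ a1+…+a4=5.488 → R4 fires; M=3 Y=8 Z=10 R=10 G=5
Draw 7: a1=1.014, a2=2.360, a3=2.280, a4=0.330, a0=5.984; τ=−ln(0.1039)/5.984=0.378 → t=0.968; u2·a0=0.1982·5.984=1.186; a1=1.014 < 1.186 ≤ a1+a2=3.374 → R2 fires; M=3 Y=8 Z=12 R=10 G=4
Draw 8: a1=1.014, a2=1.888, a3=2.280, a4=0.330, a0=5.512; τ=−ln(0.4492)/5.512=0.145 → t=1.113; u2·a0=0.7885·5.512=4.346; a1+a2=2.902 < 4.346 ≤ a1+…+a3=5.182 → R3 fires; M=3 Y=7 Z=13 R=10 G=4
Draw 9: a1=1.014, a2=1.888, a3=1.995, a4=0.330, a0=5.227; τ=−ln(0.7387)/5.227=0.058 → t=1.171; u2·a0=0.5314·5.227=2.778; a1=1.014 < 2.778 ≤ a1+a2=2.902 → R2 fires; M=3 Y=7 Z=15 R=10 G=3
Draw 10: a1=1.014, a2=1.416, a3=1.995, a4=0.330, a0=4.755; τ=−ln(0.0483)/4.755=0.637 → t=1.808; u2·a0=0.2072·4.755=0.985 ≤ a1=1.014 → R1 fires; M=3 Y=7 Z=15 R=11 G=3
Draw 11: a1=1.014, a2=1.416, a3=1.995, a4=0.330, a0=4.755; τ=−ln(0.2256)/4.755=0.313 → t=2.121; u2·a0=0.9315·4.755=4.429; a1+…+a3=4.425 < 4.429 ≤ a1+…+a4=4.755 → R4 fires; M=2 Y=7 Z=15 R=11 G=5
Draw 12: a1=0.676, a2=2.360, a3=1.995, a4=0.220, a0=5.251; τ=−ln(0.0184)/5.251=0.761 → t=2.882; u2·a0=0.3721·5.251=1.954; a1=0.676 < 1.954 ≤ a1+a2=3.036 → R2 fires; M=2 Y=7 Z=17 R=11 G=4
Draw 13: a1=0.676, a2=1.888, a3=1.995, a4=0.220, a0=4.779; τ=−ln(0.4774)/4.779=0.155 → t=3.037 > T=2.94: stop.
At T=2.94: M=2 Y=7 Z=17 R=11 G=4; the largest is Z.

Dominant species at T: Z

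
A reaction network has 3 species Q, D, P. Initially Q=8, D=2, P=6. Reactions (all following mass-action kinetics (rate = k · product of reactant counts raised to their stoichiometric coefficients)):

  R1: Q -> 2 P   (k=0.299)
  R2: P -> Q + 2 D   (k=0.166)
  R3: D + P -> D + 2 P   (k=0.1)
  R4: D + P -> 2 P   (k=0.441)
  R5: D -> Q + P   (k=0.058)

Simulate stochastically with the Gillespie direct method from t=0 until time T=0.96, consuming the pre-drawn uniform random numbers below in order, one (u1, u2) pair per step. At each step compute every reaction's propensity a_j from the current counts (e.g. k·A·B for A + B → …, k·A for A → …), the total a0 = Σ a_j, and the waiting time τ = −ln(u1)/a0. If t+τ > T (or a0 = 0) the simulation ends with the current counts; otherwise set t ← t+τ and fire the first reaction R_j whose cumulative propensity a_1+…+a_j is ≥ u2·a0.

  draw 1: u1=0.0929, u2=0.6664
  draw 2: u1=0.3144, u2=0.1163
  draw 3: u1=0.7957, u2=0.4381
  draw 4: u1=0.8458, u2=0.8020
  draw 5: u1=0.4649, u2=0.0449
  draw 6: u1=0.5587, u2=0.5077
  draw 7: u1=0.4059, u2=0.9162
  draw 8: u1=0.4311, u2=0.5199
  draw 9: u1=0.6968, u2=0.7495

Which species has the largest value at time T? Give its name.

Dominant species at T: P

t=0.000: Q=8 D=2 P=6
Draw 1: a1=2.392, a2=0.996, a3=1.200, a4=5.292, a5=0.116, a0=9.996; τ=−ln(0.0929)/9.996=0.238 → t=0.238; u2·a0=0.6664·9.996=6.661; a1+…+a3=4.588 < 6.661 ≤ a1+…+a4=9.880 → R4 fires; Q=8 D=1 P=7
Draw 2: a1=2.392, a2=1.162, a3=0.700, a4=3.087, a5=0.058, a0=7.399; τ=−ln(0.3144)/7.399=0.156 → t=0.394; u2·a0=0.1163·7.399=0.861 ≤ a1=2.392 → R1 fires; Q=7 D=1 P=9
Draw 3: a1=2.093, a2=1.494, a3=0.900, a4=3.969, a5=0.058, a0=8.514; τ=−ln(0.7957)/8.514=0.027 → t=0.421; u2·a0=0.4381·8.514=3.730; a1+a2=3.587 < 3.730 ≤ a1+…+a3=4.487 → R3 fires; Q=7 D=1 P=10
Draw 4: a1=2.093, a2=1.660, a3=1.000, a4=4.410, a5=0.058, a0=9.221; τ=−ln(0.8458)/9.221=0.018 → t=0.439; u2·a0=0.8020·9.221=7.395; a1+…+a3=4.753 < 7.395 ≤ a1+…+a4=9.163 → R4 fires; Q=7 D=0 P=11
Draw 5: a1=2.093, a2=1.826, a3=0.000, a4=0.000, a5=0.000, a0=3.919; τ=−ln(0.4649)/3.919=0.195 → t=0.635; u2·a0=0.0449·3.919=0.176 ≤ a1=2.093 → R1 fires; Q=6 D=0 P=13
Draw 6: a1=1.794, a2=2.158, a3=0.000, a4=0.000, a5=0.000, a0=3.952; τ=−ln(0.5587)/3.952=0.147 → t=0.782; u2·a0=0.5077·3.952=2.006; a1=1.794 < 2.006 ≤ a1+a2=3.952 → R2 fires; Q=7 D=2 P=12
Draw 7: a1=2.093, a2=1.992, a3=2.400, a4=10.584, a5=0.116, a0=17.185; τ=−ln(0.4059)/17.185=0.052 → t=0.834; u2·a0=0.9162·17.185=15.745; a1+…+a3=6.485 < 15.745 ≤ a1+…+a4=17.069 → R4 fires; Q=7 D=1 P=13
Draw 8: a1=2.093, a2=2.158, a3=1.300, a4=5.733, a5=0.058, a0=11.342; τ=−ln(0.4311)/11.342=0.074 → t=0.909; u2·a0=0.5199·11.342=5.897; a1+…+a3=5.551 < 5.897 ≤ a1+…+a4=11.284 → R4 fires; Q=7 D=0 P=14
Draw 9: a1=2.093, a2=2.324, a3=0.000, a4=0.000, a5=0.000, a0=4.417; τ=−ln(0.6968)/4.417=0.082 → t=0.990 > T=0.96: stop.
At T=0.96: Q=7 D=0 P=14; the largest is P.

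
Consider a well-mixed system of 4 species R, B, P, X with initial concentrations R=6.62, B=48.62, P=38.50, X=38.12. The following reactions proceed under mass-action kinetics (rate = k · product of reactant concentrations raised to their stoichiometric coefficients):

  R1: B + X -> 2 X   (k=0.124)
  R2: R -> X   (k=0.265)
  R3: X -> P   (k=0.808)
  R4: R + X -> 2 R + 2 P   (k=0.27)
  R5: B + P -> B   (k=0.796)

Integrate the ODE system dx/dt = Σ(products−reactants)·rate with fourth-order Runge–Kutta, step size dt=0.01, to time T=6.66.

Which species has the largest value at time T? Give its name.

Dominant species at T: R

RK4 with dt=0.01: 666 steps to T=6.66. Trajectory (selected grid times):
t=0.00: R=6.62 B=48.62 P=38.50 X=38.12
t=0.74: R=69.61 B=15.08 P=3.55 X=1.04
t=1.48: R=70.37 B=13.71 P=3.62 X=1.03
t=2.22: R=71.00 B=12.48 P=3.97 X=1.02
t=2.96: R=71.51 B=11.37 P=4.36 X=1.01
t=3.70: R=71.92 B=10.36 P=4.77 X=1.01
t=4.44: R=72.24 B=9.45 P=5.21 X=1.00
t=5.18: R=72.47 B=8.62 P=5.69 X=1.00
t=5.92: R=72.63 B=7.87 P=6.21 X=0.99
t=6.66: R=72.73 B=7.19 P=6.77 X=0.99
At T=6.66: R=72.73 B=7.19 P=6.77 X=0.99; the largest is R.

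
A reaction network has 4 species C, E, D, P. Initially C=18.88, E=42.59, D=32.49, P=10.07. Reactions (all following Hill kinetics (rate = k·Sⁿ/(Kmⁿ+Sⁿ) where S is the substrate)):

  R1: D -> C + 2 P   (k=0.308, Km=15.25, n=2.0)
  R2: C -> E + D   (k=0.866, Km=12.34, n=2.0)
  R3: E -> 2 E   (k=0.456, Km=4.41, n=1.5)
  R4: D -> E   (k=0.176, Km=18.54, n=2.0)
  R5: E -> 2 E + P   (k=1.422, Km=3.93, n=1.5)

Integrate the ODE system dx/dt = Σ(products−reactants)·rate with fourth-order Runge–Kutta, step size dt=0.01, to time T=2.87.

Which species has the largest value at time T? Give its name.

Dominant species at T: E

RK4 with dt=0.01: 287 steps to T=2.87. Trajectory (selected grid times):
t=0.00: C=18.88 E=42.59 D=32.49 P=10.07
t=0.32: C=18.77 E=43.41 D=32.56 P=10.67
t=0.64: C=18.65 E=44.23 D=32.63 P=11.28
t=0.96: C=18.54 E=45.05 D=32.70 P=11.88
t=1.28: C=18.43 E=45.87 D=32.77 P=12.49
t=1.59: C=18.33 E=46.66 D=32.83 P=13.08
t=1.91: C=18.22 E=47.48 D=32.90 P=13.68
t=2.23: C=18.11 E=48.30 D=32.96 P=14.29
t=2.55: C=18.00 E=49.12 D=33.03 P=14.90
t=2.87: C=17.89 E=49.94 D=33.09 P=15.51
At T=2.87: C=17.89 E=49.94 D=33.09 P=15.51; the largest is E.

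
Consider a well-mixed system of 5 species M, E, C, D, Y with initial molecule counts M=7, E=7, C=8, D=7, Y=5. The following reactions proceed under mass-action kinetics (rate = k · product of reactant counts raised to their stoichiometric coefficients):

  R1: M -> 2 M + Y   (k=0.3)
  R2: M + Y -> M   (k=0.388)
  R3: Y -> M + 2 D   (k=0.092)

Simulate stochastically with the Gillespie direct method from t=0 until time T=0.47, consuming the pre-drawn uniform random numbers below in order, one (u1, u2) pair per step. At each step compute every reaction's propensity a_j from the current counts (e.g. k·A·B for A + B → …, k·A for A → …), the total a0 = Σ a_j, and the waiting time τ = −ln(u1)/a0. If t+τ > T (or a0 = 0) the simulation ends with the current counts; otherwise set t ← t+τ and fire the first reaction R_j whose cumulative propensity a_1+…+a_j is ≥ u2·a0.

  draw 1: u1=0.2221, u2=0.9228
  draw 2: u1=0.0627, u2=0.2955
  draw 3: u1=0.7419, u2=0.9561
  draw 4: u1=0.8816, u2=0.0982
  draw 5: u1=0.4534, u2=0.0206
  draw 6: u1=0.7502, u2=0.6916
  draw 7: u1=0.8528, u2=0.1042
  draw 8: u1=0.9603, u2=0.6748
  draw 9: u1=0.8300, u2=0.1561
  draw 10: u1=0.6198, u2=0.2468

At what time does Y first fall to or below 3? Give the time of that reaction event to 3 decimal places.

t=0.000: M=7 E=7 C=8 D=7 Y=5
Draw 1: a1=2.100, a2=13.580, a3=0.460, a0=16.140; τ=−ln(0.2221)/16.140=0.093 → t=0.093; u2·a0=0.9228·16.140=14.894; a1=2.100 < 14.894 ≤ a1+a2=15.680 → R2 fires; M=7 E=7 C=8 D=7 Y=4
Draw 2: a1=2.100, a2=10.864, a3=0.368, a0=13.332; τ=−ln(0.0627)/13.332=0.208 → t=0.301; u2·a0=0.2955·13.332=3.940; a1=2.100 < 3.940 ≤ a1+a2=12.964 → R2 fires; M=7 E=7 C=8 D=7 Y=3
Draw 3: a1=2.100, a2=8.148, a3=0.276, a0=10.524; τ=−ln(0.7419)/10.524=0.028 → t=0.329; u2·a0=0.9561·10.524=10.062; a1=2.100 < 10.062 ≤ a1+a2=10.248 → R2 fires; M=7 E=7 C=8 D=7 Y=2
Draw 4: a1=2.100, a2=5.432, a3=0.184, a0=7.716; τ=−ln(0.8816)/7.716=0.016 → t=0.346; u2·a0=0.0982·7.716=0.758 ≤ a1=2.100 → R1 fires; M=8 E=7 C=8 D=7 Y=3
Draw 5: a1=2.400, a2=9.312, a3=0.276, a0=11.988; τ=−ln(0.4534)/11.988=0.066 → t=0.412; u2·a0=0.0206·11.988=0.247 ≤ a1=2.400 → R1 fires; M=9 E=7 C=8 D=7 Y=4
Draw 6: a1=2.700, a2=13.968, a3=0.368, a0=17.036; τ=−ln(0.7502)/17.036=0.017 → t=0.429; u2·a0=0.6916·17.036=11.782; a1=2.700 < 11.782 ≤ a1+a2=16.668 → R2 fires; M=9 E=7 C=8 D=7 Y=3
Draw 7: a1=2.700, a2=10.476, a3=0.276, a0=13.452; τ=−ln(0.8528)/13.452=0.012 → t=0.440; u2·a0=0.1042·13.452=1.402 ≤ a1=2.700 → R1 fires; M=10 E=7 C=8 D=7 Y=4
Draw 8: a1=3.000, a2=15.520, a3=0.368, a0=18.888; τ=−ln(0.9603)/18.888=0.002 → t=0.442; u2·a0=0.6748·18.888=12.746; a1=3.000 < 12.746 ≤ a1+a2=18.520 → R2 fires; M=10 E=7 C=8 D=7 Y=3
Draw 9: a1=3.000, a2=11.640, a3=0.276, a0=14.916; τ=−ln(0.8300)/14.916=0.012 → t=0.455; u2·a0=0.1561·14.916=2.328 ≤ a1=3.000 → R1 fires; M=11 E=7 C=8 D=7 Y=4
Draw 10: a1=3.300, a2=17.072, a3=0.368, a0=20.740; τ=−ln(0.6198)/20.740=0.023 → t=0.478 > T=0.47: stop.
Y first becomes ≤ 3 when it reaches 3 at the event at t=0.301.

Threshold first reached at t = 0.301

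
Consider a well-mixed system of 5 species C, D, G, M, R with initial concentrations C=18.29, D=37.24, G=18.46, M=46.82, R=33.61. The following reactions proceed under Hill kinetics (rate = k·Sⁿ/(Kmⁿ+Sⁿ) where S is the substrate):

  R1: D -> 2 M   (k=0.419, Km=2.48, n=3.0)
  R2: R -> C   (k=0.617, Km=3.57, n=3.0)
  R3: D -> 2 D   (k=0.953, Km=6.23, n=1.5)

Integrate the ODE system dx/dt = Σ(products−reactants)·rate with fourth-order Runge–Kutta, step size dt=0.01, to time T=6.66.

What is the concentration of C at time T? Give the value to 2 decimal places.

C at T = 22.39

RK4 with dt=0.01: 666 steps to T=6.66. Trajectory (selected grid times):
t=0.00: C=18.29 D=37.24 G=18.46 M=46.82 R=33.61
t=0.74: C=18.75 D=37.59 G=18.46 M=47.44 R=33.15
t=1.48: C=19.20 D=37.94 G=18.46 M=48.06 R=32.70
t=2.22: C=19.66 D=38.29 G=18.46 M=48.68 R=32.24
t=2.96: C=20.11 D=38.64 G=18.46 M=49.30 R=31.79
t=3.70: C=20.57 D=39.00 G=18.46 M=49.92 R=31.33
t=4.44: C=21.03 D=39.35 G=18.46 M=50.54 R=30.87
t=5.18: C=21.48 D=39.70 G=18.46 M=51.16 R=30.42
t=5.92: C=21.94 D=40.06 G=18.46 M=51.78 R=29.96
t=6.66: C=22.39 D=40.41 G=18.46 M=52.40 R=29.51
Read off C at T=6.66: 22.39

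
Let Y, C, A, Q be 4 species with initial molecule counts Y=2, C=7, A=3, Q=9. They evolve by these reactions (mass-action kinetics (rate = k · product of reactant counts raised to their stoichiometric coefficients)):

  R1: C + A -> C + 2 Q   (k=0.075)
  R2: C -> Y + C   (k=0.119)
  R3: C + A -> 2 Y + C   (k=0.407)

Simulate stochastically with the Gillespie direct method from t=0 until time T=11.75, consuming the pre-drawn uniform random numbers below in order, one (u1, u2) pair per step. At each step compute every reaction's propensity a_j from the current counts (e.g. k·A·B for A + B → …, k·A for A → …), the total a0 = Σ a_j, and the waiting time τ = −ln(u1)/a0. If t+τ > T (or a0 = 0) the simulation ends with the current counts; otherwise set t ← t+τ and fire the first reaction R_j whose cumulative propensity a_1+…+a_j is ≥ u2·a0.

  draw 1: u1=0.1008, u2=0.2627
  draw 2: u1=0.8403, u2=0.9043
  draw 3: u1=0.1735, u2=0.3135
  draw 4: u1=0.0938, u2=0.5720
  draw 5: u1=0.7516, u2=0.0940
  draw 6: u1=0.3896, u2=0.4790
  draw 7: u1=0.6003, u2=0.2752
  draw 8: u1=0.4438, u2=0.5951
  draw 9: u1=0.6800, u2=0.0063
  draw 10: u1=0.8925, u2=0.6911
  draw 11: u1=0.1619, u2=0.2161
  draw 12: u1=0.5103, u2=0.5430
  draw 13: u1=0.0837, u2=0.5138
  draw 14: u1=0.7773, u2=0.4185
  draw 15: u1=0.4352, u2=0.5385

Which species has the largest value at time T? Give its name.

Dominant species at T: Y

t=0.000: Y=2 C=7 A=3 Q=9
Draw 1: a1=1.575, a2=0.833, a3=8.547, a0=10.955; τ=−ln(0.1008)/10.955=0.209 → t=0.209; u2·a0=0.2627·10.955=2.878; a1+a2=2.408 < 2.878 ≤ a1+…+a3=10.955 → R3 fires; Y=4 C=7 A=2 Q=9
Draw 2: a1=1.050, a2=0.833, a3=5.698, a0=7.581; τ=−ln(0.8403)/7.581=0.023 → t=0.232; u2·a0=0.9043·7.581=6.855; a1+a2=1.883 < 6.855 ≤ a1+…+a3=7.581 → R3 fires; Y=6 C=7 A=1 Q=9
Draw 3: a1=0.525, a2=0.833, a3=2.849, a0=4.207; τ=−ln(0.1735)/4.207=0.416 → t=0.649; u2·a0=0.3135·4.207=1.319; a1=0.525 < 1.319 ≤ a1+a2=1.358 → R2 fires; Y=7 C=7 A=1 Q=9
Draw 4: a1=0.525, a2=0.833, a3=2.849, a0=4.207; τ=−ln(0.0938)/4.207=0.563 → t=1.211; u2·a0=0.5720·4.207=2.406; a1+a2=1.358 < 2.406 ≤ a1+…+a3=4.207 → R3 fires; Y=9 C=7 A=0 Q=9
Draw 5: a1=0.000, a2=0.833, a3=0.000, a0=0.833; τ=−ln(0.7516)/0.833=0.343 → t=1.554; u2·a0=0.0940·0.833=0.078; a1=0.000 < 0.078 ≤ a1+a2=0.833 → R2 fires; Y=10 C=7 A=0 Q=9
Draw 6: a1=0.000, a2=0.833, a3=0.000, a0=0.833; τ=−ln(0.3896)/0.833=1.132 → t=2.686; u2·a0=0.4790·0.833=0.399; a1=0.000 < 0.399 ≤ a1+a2=0.833 → R2 fires; Y=11 C=7 A=0 Q=9
Draw 7: a1=0.000, a2=0.833, a3=0.000, a0=0.833; τ=−ln(0.6003)/0.833=0.613 → t=3.298; u2·a0=0.2752·0.833=0.229; a1=0.000 < 0.229 ≤ a1+a2=0.833 → R2 fires; Y=12 C=7 A=0 Q=9
Draw 8: a1=0.000, a2=0.833, a3=0.000, a0=0.833; τ=−ln(0.4438)/0.833=0.975 → t=4.274; u2·a0=0.5951·0.833=0.496; a1=0.000 < 0.496 ≤ a1+a2=0.833 → R2 fires; Y=13 C=7 A=0 Q=9
Draw 9: a1=0.000, a2=0.833, a3=0.000, a0=0.833; τ=−ln(0.6800)/0.833=0.463 → t=4.737; u2·a0=0.0063·0.833=0.005; a1=0.000 < 0.005 ≤ a1+a2=0.833 → R2 fires; Y=14 C=7 A=0 Q=9
Draw 10: a1=0.000, a2=0.833, a3=0.000, a0=0.833; τ=−ln(0.8925)/0.833=0.137 → t=4.873; u2·a0=0.6911·0.833=0.576; a1=0.000 < 0.576 ≤ a1+a2=0.833 → R2 fires; Y=15 C=7 A=0 Q=9
Draw 11: a1=0.000, a2=0.833, a3=0.000, a0=0.833; τ=−ln(0.1619)/0.833=2.186 → t=7.059; u2·a0=0.2161·0.833=0.180; a1=0.000 < 0.180 ≤ a1+a2=0.833 → R2 fires; Y=16 C=7 A=0 Q=9
Draw 12: a1=0.000, a2=0.833, a3=0.000, a0=0.833; τ=−ln(0.5103)/0.833=0.808 → t=7.867; u2·a0=0.5430·0.833=0.452; a1=0.000 < 0.452 ≤ a1+a2=0.833 → R2 fires; Y=17 C=7 A=0 Q=9
Draw 13: a1=0.000, a2=0.833, a3=0.000, a0=0.833; τ=−ln(0.0837)/0.833=2.978 → t=10.844; u2·a0=0.5138·0.833=0.428; a1=0.000 < 0.428 ≤ a1+a2=0.833 → R2 fires; Y=18 C=7 A=0 Q=9
Draw 14: a1=0.000, a2=0.833, a3=0.000, a0=0.833; τ=−ln(0.7773)/0.833=0.302 → t=11.147; u2·a0=0.4185·0.833=0.349; a1=0.000 < 0.349 ≤ a1+a2=0.833 → R2 fires; Y=19 C=7 A=0 Q=9
Draw 15: a1=0.000, a2=0.833, a3=0.000, a0=0.833; τ=−ln(0.4352)/0.833=0.999 → t=12.146 > T=11.75: stop.
At T=11.75: Y=19 C=7 A=0 Q=9; the largest is Y.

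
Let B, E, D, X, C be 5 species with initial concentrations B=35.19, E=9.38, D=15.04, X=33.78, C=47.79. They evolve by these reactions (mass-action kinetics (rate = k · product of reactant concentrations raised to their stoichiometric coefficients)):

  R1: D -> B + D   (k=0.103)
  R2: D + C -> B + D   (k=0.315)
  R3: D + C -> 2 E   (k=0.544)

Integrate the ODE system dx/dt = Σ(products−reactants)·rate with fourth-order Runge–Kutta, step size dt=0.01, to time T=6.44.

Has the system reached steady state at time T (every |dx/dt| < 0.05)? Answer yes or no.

Steady state at T: yes

RK4 with dt=0.01: 644 steps to T=6.44. Trajectory (selected grid times):
t=0.00: B=35.19 E=9.38 D=15.04 X=33.78 C=47.79
t=0.72: B=43.98 E=39.46 D=0.00 X=33.78 C=24.04
t=1.43: B=43.98 E=39.46 D=0.00 X=33.78 C=24.04
t=2.15: B=43.98 E=39.46 D=0.00 X=33.78 C=24.04
t=2.86: B=43.98 E=39.46 D=0.00 X=33.78 C=24.04
t=3.58: B=43.98 E=39.46 D=0.00 X=33.78 C=24.04
t=4.29: B=43.98 E=39.46 D=0.00 X=33.78 C=24.04
t=5.01: B=43.98 E=39.46 D=0.00 X=33.78 C=24.04
t=5.72: B=43.98 E=39.46 D=0.00 X=33.78 C=24.04
t=6.44: B=43.98 E=39.46 D=0.00 X=33.78 C=24.04
Rates at T: R1=0.0000, R2=0.0000, R3=0.0000
dx/dt at T (Σ net stoichiometry × rate): B=+0.0000, E=+0.0000, D=-0.0000, X=+0.0000, C=-0.0000
Largest |dx/dt| is |+0.0000| (E) < 0.05 → steady.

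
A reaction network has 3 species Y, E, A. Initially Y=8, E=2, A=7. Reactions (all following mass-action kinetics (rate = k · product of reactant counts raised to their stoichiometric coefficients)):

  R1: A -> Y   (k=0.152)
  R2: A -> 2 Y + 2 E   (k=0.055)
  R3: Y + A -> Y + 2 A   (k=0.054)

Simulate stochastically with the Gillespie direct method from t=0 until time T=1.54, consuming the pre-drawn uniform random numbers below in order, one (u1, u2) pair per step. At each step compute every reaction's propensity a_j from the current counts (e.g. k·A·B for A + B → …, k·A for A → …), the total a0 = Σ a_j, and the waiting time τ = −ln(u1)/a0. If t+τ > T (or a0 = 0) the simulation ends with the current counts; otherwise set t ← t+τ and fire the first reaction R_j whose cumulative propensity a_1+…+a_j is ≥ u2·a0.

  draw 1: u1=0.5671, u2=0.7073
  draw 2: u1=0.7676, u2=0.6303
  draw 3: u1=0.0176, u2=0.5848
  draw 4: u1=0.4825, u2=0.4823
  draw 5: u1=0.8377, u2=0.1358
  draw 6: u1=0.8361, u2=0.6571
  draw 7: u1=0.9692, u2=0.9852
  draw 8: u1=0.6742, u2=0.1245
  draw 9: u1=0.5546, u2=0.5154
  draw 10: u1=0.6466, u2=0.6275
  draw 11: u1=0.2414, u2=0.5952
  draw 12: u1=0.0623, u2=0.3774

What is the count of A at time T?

A at T = 14

t=0.000: Y=8 E=2 A=7
Draw 1: a1=1.064, a2=0.385, a3=3.024, a0=4.473; τ=−ln(0.5671)/4.473=0.127 → t=0.127; u2·a0=0.7073·4.473=3.164; a1+a2=1.449 < 3.164 ≤ a1+…+a3=4.473 → R3 fires; Y=8 E=2 A=8
Draw 2: a1=1.216, a2=0.440, a3=3.456, a0=5.112; τ=−ln(0.7676)/5.112=0.052 → t=0.179; u2·a0=0.6303·5.112=3.222; a1+a2=1.656 < 3.222 ≤ a1+…+a3=5.112 → R3 fires; Y=8 E=2 A=9
Draw 3: a1=1.368, a2=0.495, a3=3.888, a0=5.751; τ=−ln(0.0176)/5.751=0.702 → t=0.881; u2·a0=0.5848·5.751=3.363; a1+a2=1.863 < 3.363 ≤ a1+…+a3=5.751 → R3 fires; Y=8 E=2 A=10
Draw 4: a1=1.520, a2=0.550, a3=4.320, a0=6.390; τ=−ln(0.4825)/6.390=0.114 → t=0.995; u2·a0=0.4823·6.390=3.082; a1+a2=2.070 < 3.082 ≤ a1+…+a3=6.390 → R3 fires; Y=8 E=2 A=11
Draw 5: a1=1.672, a2=0.605, a3=4.752, a0=7.029; τ=−ln(0.8377)/7.029=0.025 → t=1.020; u2·a0=0.1358·7.029=0.955 ≤ a1=1.672 → R1 fires; Y=9 E=2 A=10
Draw 6: a1=1.520, a2=0.550, a3=4.860, a0=6.930; τ=−ln(0.8361)/6.930=0.026 → t=1.046; u2·a0=0.6571·6.930=4.554; a1+a2=2.070 < 4.554 ≤ a1+…+a3=6.930 → R3 fires; Y=9 E=2 A=11
Draw 7: a1=1.672, a2=0.605, a3=5.346, a0=7.623; τ=−ln(0.9692)/7.623=0.004 → t=1.050; u2·a0=0.9852·7.623=7.510; a1+a2=2.277 < 7.510 ≤ a1+…+a3=7.623 → R3 fires; Y=9 E=2 A=12
Draw 8: a1=1.824, a2=0.660, a3=5.832, a0=8.316; τ=−ln(0.6742)/8.316=0.047 → t=1.098; u2·a0=0.1245·8.316=1.035 ≤ a1=1.824 → R1 fires; Y=10 E=2 A=11
Draw 9: a1=1.672, a2=0.605, a3=5.940, a0=8.217; τ=−ln(0.5546)/8.217=0.072 → t=1.169; u2·a0=0.5154·8.217=4.235; a1+a2=2.277 < 4.235 ≤ a1+…+a3=8.217 → R3 fires; Y=10 E=2 A=12
Draw 10: a1=1.824, a2=0.660, a3=6.480, a0=8.964; τ=−ln(0.6466)/8.964=0.049 → t=1.218; u2·a0=0.6275·8.964=5.625; a1+a2=2.484 < 5.625 ≤ a1+…+a3=8.964 → R3 fires; Y=10 E=2 A=13
Draw 11: a1=1.976, a2=0.715, a3=7.020, a0=9.711; τ=−ln(0.2414)/9.711=0.146 → t=1.364; u2·a0=0.5952·9.711=5.780; a1+a2=2.691 < 5.780 ≤ a1+…+a3=9.711 → R3 fires; Y=10 E=2 A=14
Draw 12: a1=2.128, a2=0.770, a3=7.560, a0=10.458; τ=−ln(0.0623)/10.458=0.265 → t=1.630 > T=1.54: stop.
Read off A at T=1.54: 14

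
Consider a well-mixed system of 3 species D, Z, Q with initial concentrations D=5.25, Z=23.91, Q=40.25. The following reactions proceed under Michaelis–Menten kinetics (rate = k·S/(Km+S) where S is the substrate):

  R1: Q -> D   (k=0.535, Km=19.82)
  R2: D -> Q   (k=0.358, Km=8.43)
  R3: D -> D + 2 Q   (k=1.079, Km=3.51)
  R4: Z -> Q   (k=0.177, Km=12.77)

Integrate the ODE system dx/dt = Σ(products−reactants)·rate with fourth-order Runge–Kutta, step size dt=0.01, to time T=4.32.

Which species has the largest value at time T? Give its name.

RK4 with dt=0.01: 432 steps to T=4.32. Trajectory (selected grid times):
t=0.00: D=5.25 Z=23.91 Q=40.25
t=0.48: D=5.36 Z=23.85 Q=40.82
t=0.96: D=5.46 Z=23.80 Q=41.40
t=1.44: D=5.57 Z=23.74 Q=41.98
t=1.92: D=5.67 Z=23.69 Q=42.57
t=2.40: D=5.78 Z=23.63 Q=43.16
t=2.88: D=5.89 Z=23.58 Q=43.76
t=3.36: D=5.99 Z=23.52 Q=44.36
t=3.84: D=6.10 Z=23.47 Q=44.96
t=4.32: D=6.20 Z=23.41 Q=45.57
At T=4.32: D=6.20 Z=23.41 Q=45.57; the largest is Q.

Dominant species at T: Q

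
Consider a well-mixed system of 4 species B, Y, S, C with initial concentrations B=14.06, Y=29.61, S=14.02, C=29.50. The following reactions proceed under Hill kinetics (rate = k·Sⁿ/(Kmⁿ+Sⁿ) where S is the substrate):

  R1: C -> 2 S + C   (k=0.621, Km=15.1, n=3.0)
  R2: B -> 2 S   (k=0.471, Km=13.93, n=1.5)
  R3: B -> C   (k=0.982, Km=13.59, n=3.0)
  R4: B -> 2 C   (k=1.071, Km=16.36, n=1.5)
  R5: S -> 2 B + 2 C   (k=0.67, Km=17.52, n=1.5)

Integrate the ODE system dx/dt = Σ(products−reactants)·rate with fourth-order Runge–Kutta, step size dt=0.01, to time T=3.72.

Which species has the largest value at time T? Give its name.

RK4 with dt=0.01: 372 steps to T=3.72. Trajectory (selected grid times):
t=0.00: B=14.06 Y=29.61 S=14.02 C=29.50
t=0.41: B=13.79 Y=29.61 S=14.55 C=30.33
t=0.83: B=13.54 Y=29.61 S=15.09 C=31.17
t=1.24: B=13.31 Y=29.61 S=15.61 C=31.99
t=1.65: B=13.09 Y=29.61 S=16.13 C=32.81
t=2.07: B=12.89 Y=29.61 S=16.66 C=33.64
t=2.48: B=12.70 Y=29.61 S=17.18 C=34.45
t=2.89: B=12.53 Y=29.61 S=17.69 C=35.26
t=3.31: B=12.37 Y=29.61 S=18.21 C=36.08
t=3.72: B=12.22 Y=29.61 S=18.72 C=36.88
At T=3.72: B=12.22 Y=29.61 S=18.72 C=36.88; the largest is C.

Dominant species at T: C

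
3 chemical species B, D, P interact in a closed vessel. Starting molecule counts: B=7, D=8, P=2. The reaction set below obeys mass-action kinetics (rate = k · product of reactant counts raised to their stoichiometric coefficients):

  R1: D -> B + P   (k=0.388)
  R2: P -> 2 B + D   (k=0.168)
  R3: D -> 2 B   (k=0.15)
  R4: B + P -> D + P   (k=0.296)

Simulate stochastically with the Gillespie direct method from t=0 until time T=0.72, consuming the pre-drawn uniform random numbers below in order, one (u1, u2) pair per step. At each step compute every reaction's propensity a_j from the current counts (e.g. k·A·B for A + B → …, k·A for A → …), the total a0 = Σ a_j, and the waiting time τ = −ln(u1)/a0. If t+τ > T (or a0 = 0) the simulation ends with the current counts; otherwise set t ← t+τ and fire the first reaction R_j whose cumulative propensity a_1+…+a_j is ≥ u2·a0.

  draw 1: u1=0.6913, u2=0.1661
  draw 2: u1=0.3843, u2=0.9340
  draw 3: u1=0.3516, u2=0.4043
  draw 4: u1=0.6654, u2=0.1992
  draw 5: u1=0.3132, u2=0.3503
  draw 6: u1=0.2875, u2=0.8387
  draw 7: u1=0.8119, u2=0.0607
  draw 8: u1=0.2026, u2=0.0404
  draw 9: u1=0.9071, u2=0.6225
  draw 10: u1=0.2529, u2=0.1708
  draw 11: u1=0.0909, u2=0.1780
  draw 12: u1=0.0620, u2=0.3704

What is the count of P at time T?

t=0.000: B=7 D=8 P=2
Draw 1: a1=3.104, a2=0.336, a3=1.200, a4=4.144, a0=8.784; τ=−ln(0.6913)/8.784=0.042 → t=0.042; u2·a0=0.1661·8.784=1.459 ≤ a1=3.104 → R1 fires; B=8 D=7 P=3
Draw 2: a1=2.716, a2=0.504, a3=1.050, a4=7.104, a0=11.374; τ=−ln(0.3843)/11.374=0.084 → t=0.126; u2·a0=0.9340·11.374=10.623; a1+…+a3=4.270 < 10.623 ≤ a1+…+a4=11.374 → R4 fires; B=7 D=8 P=3
Draw 3: a1=3.104, a2=0.504, a3=1.200, a4=6.216, a0=11.024; τ=−ln(0.3516)/11.024=0.095 → t=0.221; u2·a0=0.4043·11.024=4.457; a1+a2=3.608 < 4.457 ≤ a1+…+a3=4.808 → R3 fires; B=9 D=7 P=3
Draw 4: a1=2.716, a2=0.504, a3=1.050, a4=7.992, a0=12.262; τ=−ln(0.6654)/12.262=0.033 → t=0.254; u2·a0=0.1992·12.262=2.443 ≤ a1=2.716 → R1 fires; B=10 D=6 P=4
Draw 5: a1=2.328, a2=0.672, a3=0.900, a4=11.840, a0=15.740; τ=−ln(0.3132)/15.740=0.074 → t=0.328; u2·a0=0.3503·15.740=5.514; a1+…+a3=3.900 < 5.514 ≤ a1+…+a4=15.740 → R4 fires; B=9 D=7 P=4
Draw 6: a1=2.716, a2=0.672, a3=1.050, a4=10.656, a0=15.094; τ=−ln(0.2875)/15.094=0.083 → t=0.410; u2·a0=0.8387·15.094=12.659; a1+…+a3=4.438 < 12.659 ≤ a1+…+a4=15.094 → R4 fires; B=8 D=8 P=4
Draw 7: a1=3.104, a2=0.672, a3=1.200, a4=9.472, a0=14.448; τ=−ln(0.8119)/14.448=0.014 → t=0.425; u2·a0=0.0607·14.448=0.877 ≤ a1=3.104 → R1 fires; B=9 D=7 P=5
Draw 8: a1=2.716, a2=0.840, a3=1.050, a4=13.320, a0=17.926; τ=−ln(0.2026)/17.926=0.089 → t=0.514; u2·a0=0.0404·17.926=0.724 ≤ a1=2.716 → R1 fires; B=10 D=6 P=6
Draw 9: a1=2.328, a2=1.008, a3=0.900, a4=17.760, a0=21.996; τ=−ln(0.9071)/21.996=0.004 → t=0.518; u2·a0=0.6225·21.996=13.693; a1+…+a3=4.236 < 13.693 ≤ a1+…+a4=21.996 → R4 fires; B=9 D=7 P=6
Draw 10: a1=2.716, a2=1.008, a3=1.050, a4=15.984, a0=20.758; τ=−ln(0.2529)/20.758=0.066 → t=0.585; u2·a0=0.1708·20.758=3.545; a1=2.716 < 3.545 ≤ a1+a2=3.724 → R2 fires; B=11 D=8 P=5
Draw 11: a1=3.104, a2=0.840, a3=1.200, a4=16.280, a0=21.424; τ=−ln(0.0909)/21.424=0.112 → t=0.697; u2·a0=0.1780·21.424=3.813; a1=3.104 < 3.813 ≤ a1+a2=3.944 → R2 fires; B=13 D=9 P=4
Draw 12: a1=3.492, a2=0.672, a3=1.350, a4=15.392, a0=20.906; τ=−ln(0.0620)/20.906=0.133 → t=0.830 > T=0.72: stop.
Read off P at T=0.72: 4

P at T = 4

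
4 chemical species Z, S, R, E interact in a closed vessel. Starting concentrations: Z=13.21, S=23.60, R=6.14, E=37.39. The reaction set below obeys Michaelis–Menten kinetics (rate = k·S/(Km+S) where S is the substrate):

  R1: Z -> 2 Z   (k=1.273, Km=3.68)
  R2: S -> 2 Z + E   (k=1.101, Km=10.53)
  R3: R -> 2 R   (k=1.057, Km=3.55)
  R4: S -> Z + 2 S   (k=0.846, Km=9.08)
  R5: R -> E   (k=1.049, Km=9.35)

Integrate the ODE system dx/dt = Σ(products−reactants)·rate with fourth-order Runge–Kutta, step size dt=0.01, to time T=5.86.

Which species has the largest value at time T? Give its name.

Dominant species at T: E

RK4 with dt=0.01: 586 steps to T=5.86. Trajectory (selected grid times):
t=0.00: Z=13.21 S=23.60 R=6.14 E=37.39
t=0.65: Z=15.25 S=23.50 R=6.31 E=38.16
t=1.30: Z=17.31 S=23.40 R=6.47 E=38.93
t=1.95: Z=19.38 S=23.31 R=6.63 E=39.70
t=2.60: Z=21.47 S=23.21 R=6.80 E=40.48
t=3.26: Z=23.59 S=23.11 R=6.97 E=41.27
t=3.91: Z=25.69 S=23.02 R=7.13 E=42.06
t=4.56: Z=27.79 S=22.92 R=7.29 E=42.84
t=5.21: Z=29.90 S=22.82 R=7.46 E=43.64
t=5.86: Z=32.01 S=22.73 R=7.62 E=44.43
At T=5.86: Z=32.01 S=22.73 R=7.62 E=44.43; the largest is E.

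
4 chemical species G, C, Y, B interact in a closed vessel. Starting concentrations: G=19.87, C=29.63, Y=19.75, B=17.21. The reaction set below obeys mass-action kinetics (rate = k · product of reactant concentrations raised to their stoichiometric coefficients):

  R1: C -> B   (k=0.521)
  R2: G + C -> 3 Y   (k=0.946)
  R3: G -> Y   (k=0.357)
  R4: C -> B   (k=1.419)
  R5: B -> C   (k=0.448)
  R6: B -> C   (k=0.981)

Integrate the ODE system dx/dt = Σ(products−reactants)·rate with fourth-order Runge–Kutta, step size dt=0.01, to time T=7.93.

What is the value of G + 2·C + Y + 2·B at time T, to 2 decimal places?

Check how each reaction changes W = G + 2·C + Y + 2·B (weight of products minus weight of reactants):
R1: C -> B: (2·1) − (2·1) = 2 − 2 = 0
R2: G + C -> 3 Y: (1·3) − (1·1 + 2·1) = 3 − 3 = 0
R3: G -> Y: (1·1) − (1·1) = 1 − 1 = 0
R4: C -> B: (2·1) − (2·1) = 2 − 2 = 0
R5: B -> C: (2·1) − (2·1) = 2 − 2 = 0
R6: B -> C: (2·1) − (2·1) = 2 − 2 = 0
Every reaction leaves W unchanged, so W is conserved and no simulation is needed: W(T) = W(0) = 19.87 + 2·29.63 + 19.75 + 2·17.21 = 133.30

Value at T = 133.30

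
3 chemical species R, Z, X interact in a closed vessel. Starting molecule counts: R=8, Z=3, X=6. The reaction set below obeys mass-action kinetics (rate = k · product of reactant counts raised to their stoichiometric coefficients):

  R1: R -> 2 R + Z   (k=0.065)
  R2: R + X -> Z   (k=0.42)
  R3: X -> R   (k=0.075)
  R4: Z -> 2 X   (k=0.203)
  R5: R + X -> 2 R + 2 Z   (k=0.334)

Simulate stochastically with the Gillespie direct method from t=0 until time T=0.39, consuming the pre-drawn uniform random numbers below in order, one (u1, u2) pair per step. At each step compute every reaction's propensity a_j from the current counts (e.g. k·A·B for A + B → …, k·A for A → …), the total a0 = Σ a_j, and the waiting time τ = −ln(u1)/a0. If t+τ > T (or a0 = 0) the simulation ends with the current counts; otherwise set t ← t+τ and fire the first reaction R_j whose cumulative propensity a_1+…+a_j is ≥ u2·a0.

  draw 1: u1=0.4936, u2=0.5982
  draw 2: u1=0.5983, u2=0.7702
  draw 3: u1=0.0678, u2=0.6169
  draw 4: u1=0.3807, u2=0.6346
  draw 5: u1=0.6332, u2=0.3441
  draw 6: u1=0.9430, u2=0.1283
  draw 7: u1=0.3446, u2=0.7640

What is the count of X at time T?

t=0.000: R=8 Z=3 X=6
Draw 1: a1=0.520, a2=20.160, a3=0.450, a4=0.609, a5=16.032, a0=37.771; τ=−ln(0.4936)/37.771=0.019 → t=0.019; u2·a0=0.5982·37.771=22.595; a1+…+a4=21.739 < 22.595 ≤ a1+…+a5=37.771 → R5 fires; R=9 Z=5 X=5
Draw 2: a1=0.585, a2=18.900, a3=0.375, a4=1.015, a5=15.030, a0=35.905; τ=−ln(0.5983)/35.905=0.014 → t=0.033; u2·a0=0.7702·35.905=27.654; a1+…+a4=20.875 < 27.654 ≤ a1+…+a5=35.905 → R5 fires; R=10 Z=7 X=4
Draw 3: a1=0.650, a2=16.800, a3=0.300, a4=1.421, a5=13.360, a0=32.531; τ=−ln(0.0678)/32.531=0.083 → t=0.116; u2·a0=0.6169·32.531=20.068; a1+…+a4=19.171 < 20.068 ≤ a1+…+a5=32.531 → R5 fires; R=11 Z=9 X=3
Draw 4: a1=0.715, a2=13.860, a3=0.225, a4=1.827, a5=11.022, a0=27.649; τ=−ln(0.3807)/27.649=0.035 → t=0.151; u2·a0=0.6346·27.649=17.546; a1+…+a4=16.627 < 17.546 ≤ a1+…+a5=27.649 → R5 fires; R=12 Z=11 X=2
Draw 5: a1=0.780, a2=10.080, a3=0.150, a4=2.233, a5=8.016, a0=21.259; τ=−ln(0.6332)/21.259=0.021 → t=0.172; u2·a0=0.3441·21.259=7.315; a1=0.780 < 7.315 ≤ a1+a2=10.860 → R2 fires; R=11 Z=12 X=1
Draw 6: a1=0.715, a2=4.620, a3=0.075, a4=2.436, a5=3.674, a0=11.520; τ=−ln(0.9430)/11.520=0.005 → t=0.177; u2·a0=0.1283·11.520=1.478; a1=0.715 < 1.478 ≤ a1+a2=5.335 → R2 fires; R=10 Z=13 X=0
Draw 7: a1=0.650, a2=0.000, a3=0.000, a4=2.639, a5=0.000, a0=3.289; τ=−ln(0.3446)/3.289=0.324 → t=0.501 > T=0.39: stop.
Read off X at T=0.39: 0

X at T = 0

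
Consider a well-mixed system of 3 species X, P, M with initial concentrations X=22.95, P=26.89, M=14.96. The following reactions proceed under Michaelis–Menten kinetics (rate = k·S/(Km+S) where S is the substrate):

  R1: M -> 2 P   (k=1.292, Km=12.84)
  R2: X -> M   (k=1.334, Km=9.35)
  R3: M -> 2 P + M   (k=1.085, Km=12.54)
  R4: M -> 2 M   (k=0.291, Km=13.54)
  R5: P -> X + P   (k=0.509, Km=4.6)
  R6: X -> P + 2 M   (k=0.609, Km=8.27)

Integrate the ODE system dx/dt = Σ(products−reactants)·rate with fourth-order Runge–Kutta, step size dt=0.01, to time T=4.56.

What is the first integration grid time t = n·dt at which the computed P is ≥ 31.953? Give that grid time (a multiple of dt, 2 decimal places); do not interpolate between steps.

RK4 with dt=0.01: 456 steps to T=4.56. Trajectory (selected grid times):
t=0.00: X=22.95 P=26.89 M=14.96
t=0.51: X=22.46 P=28.44 M=15.62
t=1.01: X=21.99 P=29.99 M=16.25
t=1.52: X=21.52 P=31.58 M=16.89
t=1.63: X=21.41 P=31.93 M=17.02
t=1.64: X=21.41 P=31.96 M=17.04
t=2.03: X=21.05 P=33.20 M=17.51
t=2.53: X=20.59 P=34.81 M=18.12
t=3.04: X=20.14 P=36.46 M=18.72
t=3.55: X=19.68 P=38.14 M=19.32
t=4.05: X=19.25 P=39.79 M=19.89
t=4.56: X=18.81 P=41.50 M=20.47
P(1.63)=31.931 < 31.953 but P(1.64)=31.963 ≥ 31.953, so the first grid time is t=1.64.

Threshold first reached at t = 1.64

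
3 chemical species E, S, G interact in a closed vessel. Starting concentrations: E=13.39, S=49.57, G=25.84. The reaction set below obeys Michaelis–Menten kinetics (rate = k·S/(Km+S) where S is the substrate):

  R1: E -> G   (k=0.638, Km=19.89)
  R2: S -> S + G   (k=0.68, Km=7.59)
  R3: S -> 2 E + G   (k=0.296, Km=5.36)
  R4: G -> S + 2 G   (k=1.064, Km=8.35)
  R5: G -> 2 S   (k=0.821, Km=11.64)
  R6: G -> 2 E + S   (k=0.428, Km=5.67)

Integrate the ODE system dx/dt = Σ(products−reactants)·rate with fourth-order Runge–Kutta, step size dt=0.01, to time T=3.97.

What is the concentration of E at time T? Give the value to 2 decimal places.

E at T = 17.25

RK4 with dt=0.01: 397 steps to T=3.97. Trajectory (selected grid times):
t=0.00: E=13.39 S=49.57 G=25.84
t=0.44: E=13.82 S=50.46 G=26.28
t=0.88: E=14.25 S=51.36 G=26.73
t=1.32: E=14.68 S=52.26 G=27.17
t=1.76: E=15.11 S=53.16 G=27.62
t=2.21: E=15.54 S=54.09 G=28.08
t=2.65: E=15.97 S=55.00 G=28.54
t=3.09: E=16.40 S=55.92 G=28.99
t=3.53: E=16.82 S=56.84 G=29.45
t=3.97: E=17.25 S=57.76 G=29.91
Read off E at T=3.97: 17.25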